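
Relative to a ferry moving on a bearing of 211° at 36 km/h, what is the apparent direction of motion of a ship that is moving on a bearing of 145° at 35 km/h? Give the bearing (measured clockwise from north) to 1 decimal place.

086.8°

Taking east as x and north as y: ship velocity = (20.075, -28.670) km/h; ferry velocity = (-18.541, -30.858) km/h.
Velocity of ship relative to ferry = (20.075, -28.670) − (-18.541, -30.858) = (38.617, 2.188) km/h.
Bearing = atan2(38.62, 2.19) = 86.76° clockwise from north.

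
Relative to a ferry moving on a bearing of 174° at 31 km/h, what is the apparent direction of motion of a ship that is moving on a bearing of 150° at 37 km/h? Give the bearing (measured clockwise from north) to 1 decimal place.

Taking east as x and north as y: ship velocity = (18.500, -32.043) km/h; ferry velocity = (3.240, -30.830) km/h.
Velocity of ship relative to ferry = (18.500, -32.043) − (3.240, -30.830) = (15.260, -1.213) km/h.
Bearing = atan2(15.26, -1.21) = 94.54° clockwise from north.

094.5°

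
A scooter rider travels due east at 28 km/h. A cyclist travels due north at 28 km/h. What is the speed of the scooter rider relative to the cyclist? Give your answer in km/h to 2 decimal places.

Taking east as x and north as y: scooter rider velocity = (28.000, 0.000) km/h; cyclist velocity = (0.000, 28.000) km/h.
Velocity of scooter rider relative to cyclist = (28.000, 0.000) − (0.000, 28.000) = (28.000, -28.000) km/h.
Magnitude = |(28.000, -28.000)| = 39.598 km/h.

39.60 km/h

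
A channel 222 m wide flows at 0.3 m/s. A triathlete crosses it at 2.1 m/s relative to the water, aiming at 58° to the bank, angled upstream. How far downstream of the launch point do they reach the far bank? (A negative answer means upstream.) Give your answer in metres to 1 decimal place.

Perpendicular speed = 1.781 m/s; crossing time = 222 / 1.781 = 124.656 s.
Net downstream speed = -0.813 m/s.
Drift = -0.813 × 124.656 = -101.324 m (upstream).

-101.3 m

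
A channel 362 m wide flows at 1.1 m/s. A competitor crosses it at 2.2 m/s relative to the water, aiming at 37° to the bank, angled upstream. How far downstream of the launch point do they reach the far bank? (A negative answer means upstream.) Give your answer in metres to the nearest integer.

-180 m

Perpendicular speed = 1.324 m/s; crossing time = 362 / 1.324 = 273.415 s.
Net downstream speed = -0.657 m/s.
Drift = -0.657 × 273.415 = -179.633 m (upstream).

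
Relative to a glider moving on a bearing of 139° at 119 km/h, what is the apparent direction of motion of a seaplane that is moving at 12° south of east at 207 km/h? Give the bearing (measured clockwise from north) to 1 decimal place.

069.4°

Taking east as x and north as y: seaplane velocity = (202.477, -43.038) km/h; glider velocity = (78.071, -89.810) km/h.
Velocity of seaplane relative to glider = (202.477, -43.038) − (78.071, -89.810) = (124.406, 46.773) km/h.
Bearing = atan2(124.41, 46.77) = 69.40° clockwise from north.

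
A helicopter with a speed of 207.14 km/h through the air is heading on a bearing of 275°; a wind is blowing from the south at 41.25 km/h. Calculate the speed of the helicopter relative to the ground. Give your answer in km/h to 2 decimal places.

Taking east as x and north as y: velocity relative to the air = (-206.352, 18.053) km/h; the air relative to ground = (0.000, 41.250) km/h.
Velocity relative to ground = (-206.352, 18.053) + (0.000, 41.250) = (-206.352, 59.303) km/h.
Speed = |(-206.352, 59.303)| = 214.704 km/h.

214.70 km/h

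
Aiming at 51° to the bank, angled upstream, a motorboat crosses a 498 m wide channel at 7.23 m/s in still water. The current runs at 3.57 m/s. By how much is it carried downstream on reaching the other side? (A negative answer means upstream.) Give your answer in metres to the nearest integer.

-87 m

Perpendicular speed = 5.619 m/s; crossing time = 498 / 5.619 = 88.632 s.
Net downstream speed = -0.980 m/s.
Drift = -0.980 × 88.632 = -86.858 m (upstream).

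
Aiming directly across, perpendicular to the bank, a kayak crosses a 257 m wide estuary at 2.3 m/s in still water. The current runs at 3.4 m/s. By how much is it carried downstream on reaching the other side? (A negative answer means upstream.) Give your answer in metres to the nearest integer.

380 m

Perpendicular speed = 2.300 m/s; crossing time = 257 / 2.300 = 111.739 s.
Net downstream speed = 3.400 m/s.
Drift = 3.400 × 111.739 = 379.913 m (downstream).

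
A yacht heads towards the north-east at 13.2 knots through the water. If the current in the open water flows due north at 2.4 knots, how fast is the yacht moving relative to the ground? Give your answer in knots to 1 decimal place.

Taking east as x and north as y: velocity relative to the water = (9.334, 9.334) knots; the water relative to ground = (0.000, 2.400) knots.
Velocity relative to ground = (9.334, 9.334) + (0.000, 2.400) = (9.334, 11.734) knots.
Speed = |(9.334, 11.734)| = 14.993 knots.

15.0 knots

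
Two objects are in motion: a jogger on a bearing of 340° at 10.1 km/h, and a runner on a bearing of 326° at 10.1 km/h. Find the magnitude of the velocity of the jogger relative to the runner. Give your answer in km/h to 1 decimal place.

Taking east as x and north as y: jogger velocity = (-3.454, 9.491) km/h; runner velocity = (-5.648, 8.373) km/h.
Velocity of jogger relative to runner = (-3.454, 9.491) − (-5.648, 8.373) = (2.193, 1.118) km/h.
Magnitude = |(2.193, 1.118)| = 2.462 km/h.

2.5 km/h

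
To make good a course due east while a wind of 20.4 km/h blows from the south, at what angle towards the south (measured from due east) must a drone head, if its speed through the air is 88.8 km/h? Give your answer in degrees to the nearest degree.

13°

The wind pushes perpendicular to the desired track; the heading must have a component into the wind equal to 20.4 km/h: 88.8 sin θ = 20.4.
sin θ = 0.2297, so θ = 13.281°.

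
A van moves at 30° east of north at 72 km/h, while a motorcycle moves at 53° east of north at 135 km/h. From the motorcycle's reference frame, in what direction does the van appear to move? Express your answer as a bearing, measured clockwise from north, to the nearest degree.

255°

Taking east as x and north as y: van velocity = (36.000, 62.354) km/h; motorcycle velocity = (107.816, 81.245) km/h.
Velocity of van relative to motorcycle = (36.000, 62.354) − (107.816, 81.245) = (-71.816, -18.891) km/h.
Bearing = atan2(-71.82, -18.89) = 255.26° clockwise from north.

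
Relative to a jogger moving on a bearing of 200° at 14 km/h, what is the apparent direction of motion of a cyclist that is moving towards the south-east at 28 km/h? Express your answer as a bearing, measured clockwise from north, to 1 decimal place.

Taking east as x and north as y: cyclist velocity = (19.799, -19.799) km/h; jogger velocity = (-4.788, -13.156) km/h.
Velocity of cyclist relative to jogger = (19.799, -19.799) − (-4.788, -13.156) = (24.587, -6.643) km/h.
Bearing = atan2(24.59, -6.64) = 105.12° clockwise from north.

105.1°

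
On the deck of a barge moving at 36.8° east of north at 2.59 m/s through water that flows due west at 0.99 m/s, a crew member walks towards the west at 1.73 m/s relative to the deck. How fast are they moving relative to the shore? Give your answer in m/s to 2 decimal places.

2.38 m/s

In east/north components (m/s): crew member relative to barge = (-1.730, 0.000); barge relative to water = (1.551, 2.074); water relative to ground = (-0.990, 0.000).
Sum = (-1.169, 2.074) m/s.
Speed = |(-1.169, 2.074)| = 2.380 m/s.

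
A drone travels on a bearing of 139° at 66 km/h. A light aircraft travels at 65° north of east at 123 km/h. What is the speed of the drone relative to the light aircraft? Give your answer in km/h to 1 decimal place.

161.5 km/h

Taking east as x and north as y: drone velocity = (43.300, -49.811) km/h; light aircraft velocity = (51.982, 111.476) km/h.
Velocity of drone relative to light aircraft = (43.300, -49.811) − (51.982, 111.476) = (-8.682, -161.287) km/h.
Magnitude = |(-8.682, -161.287)| = 161.520 km/h.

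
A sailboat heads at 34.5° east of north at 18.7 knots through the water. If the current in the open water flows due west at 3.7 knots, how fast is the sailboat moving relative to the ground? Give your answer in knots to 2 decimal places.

Taking east as x and north as y: velocity relative to the water = (10.592, 15.411) knots; the water relative to ground = (-3.700, 0.000) knots.
Velocity relative to ground = (10.592, 15.411) + (-3.700, 0.000) = (6.892, 15.411) knots.
Speed = |(6.892, 15.411)| = 16.882 knots.

16.88 knots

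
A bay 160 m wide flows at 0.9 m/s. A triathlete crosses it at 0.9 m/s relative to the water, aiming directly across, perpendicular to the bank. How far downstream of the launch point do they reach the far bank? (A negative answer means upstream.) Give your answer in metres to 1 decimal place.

160.0 m

Perpendicular speed = 0.900 m/s; crossing time = 160 / 0.900 = 177.778 s.
Net downstream speed = 0.900 m/s.
Drift = 0.900 × 177.778 = 160.000 m (downstream).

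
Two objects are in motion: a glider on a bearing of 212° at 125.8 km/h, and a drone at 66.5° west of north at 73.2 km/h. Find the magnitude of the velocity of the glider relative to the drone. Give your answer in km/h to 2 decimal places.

Taking east as x and north as y: glider velocity = (-66.664, -106.684) km/h; drone velocity = (-67.129, 29.188) km/h.
Velocity of glider relative to drone = (-66.664, -106.684) − (-67.129, 29.188) = (0.465, -135.873) km/h.
Magnitude = |(0.465, -135.873)| = 135.874 km/h.

135.87 km/h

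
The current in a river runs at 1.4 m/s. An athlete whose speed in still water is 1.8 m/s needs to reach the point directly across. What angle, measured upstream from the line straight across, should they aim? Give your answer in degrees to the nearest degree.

To cancel the current, the upstream component of the athlete's velocity must equal the flow: 1.8 sin θ = 1.4.
sin θ = 1.4 / 1.8 = 0.7778.
θ = arcsin(0.7778) = 51.058°.

51°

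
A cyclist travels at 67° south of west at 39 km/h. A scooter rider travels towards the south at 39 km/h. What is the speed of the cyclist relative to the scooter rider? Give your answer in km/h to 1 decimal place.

15.6 km/h

Taking east as x and north as y: cyclist velocity = (-15.239, -35.900) km/h; scooter rider velocity = (0.000, -39.000) km/h.
Velocity of cyclist relative to scooter rider = (-15.239, -35.900) − (0.000, -39.000) = (-15.239, 3.100) km/h.
Magnitude = |(-15.239, 3.100)| = 15.551 km/h.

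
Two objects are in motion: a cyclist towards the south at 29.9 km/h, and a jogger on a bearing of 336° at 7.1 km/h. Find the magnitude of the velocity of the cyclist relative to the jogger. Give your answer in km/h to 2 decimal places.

Taking east as x and north as y: cyclist velocity = (0.000, -29.900) km/h; jogger velocity = (-2.888, 6.486) km/h.
Velocity of cyclist relative to jogger = (0.000, -29.900) − (-2.888, 6.486) = (2.888, -36.386) km/h.
Magnitude = |(2.888, -36.386)| = 36.501 km/h.

36.50 km/h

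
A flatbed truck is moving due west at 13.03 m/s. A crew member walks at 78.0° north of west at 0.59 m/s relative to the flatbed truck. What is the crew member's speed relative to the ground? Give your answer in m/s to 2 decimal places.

Taking east as x and north as y: flatbed truck velocity = (-13.030, 0.000) m/s; crew member velocity relative to flatbed truck = (-0.123, 0.577) m/s.
Velocity relative to ground = (-13.030, 0.000) + (-0.123, 0.577) = (-13.153, 0.577) m/s.
Speed = |(-13.153, 0.577)| = 13.165 m/s.

13.17 m/s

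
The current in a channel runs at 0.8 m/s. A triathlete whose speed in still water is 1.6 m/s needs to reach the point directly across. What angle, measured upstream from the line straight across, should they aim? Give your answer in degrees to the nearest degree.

To cancel the current, the upstream component of the triathlete's velocity must equal the flow: 1.6 sin θ = 0.8.
sin θ = 0.8 / 1.6 = 0.5000.
θ = arcsin(0.5000) = 30.000°.

30°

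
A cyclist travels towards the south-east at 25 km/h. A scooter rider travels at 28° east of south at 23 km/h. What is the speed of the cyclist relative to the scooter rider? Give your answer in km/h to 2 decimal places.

Taking east as x and north as y: cyclist velocity = (17.678, -17.678) km/h; scooter rider velocity = (10.798, -20.308) km/h.
Velocity of cyclist relative to scooter rider = (17.678, -17.678) − (10.798, -20.308) = (6.880, 2.630) km/h.
Magnitude = |(6.880, 2.630)| = 7.365 km/h.

7.37 km/h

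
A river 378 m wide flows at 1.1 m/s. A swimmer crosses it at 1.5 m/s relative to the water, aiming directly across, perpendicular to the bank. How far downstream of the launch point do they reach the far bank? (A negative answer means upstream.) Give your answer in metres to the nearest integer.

Perpendicular speed = 1.500 m/s; crossing time = 378 / 1.500 = 252.000 s.
Net downstream speed = 1.100 m/s.
Drift = 1.100 × 252.000 = 277.200 m (downstream).

277 m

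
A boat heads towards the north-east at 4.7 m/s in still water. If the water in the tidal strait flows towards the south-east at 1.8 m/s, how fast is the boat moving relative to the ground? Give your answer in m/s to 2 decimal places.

5.03 m/s

Taking east as x and north as y: velocity relative to the water = (3.323, 3.323) m/s; the water relative to ground = (1.273, -1.273) m/s.
Velocity relative to ground = (3.323, 3.323) + (1.273, -1.273) = (4.596, 2.051) m/s.
Speed = |(4.596, 2.051)| = 5.033 m/s.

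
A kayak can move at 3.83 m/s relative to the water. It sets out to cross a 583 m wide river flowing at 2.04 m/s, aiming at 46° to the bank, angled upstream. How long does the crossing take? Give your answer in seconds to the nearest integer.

The component of the kayak's velocity perpendicular to the bank is 3.83 × sin 46° = 2.755 m/s.
The flow acts along the bank and has no component across it.
Time = 583 / 2.755 = 211.610 s.

212 s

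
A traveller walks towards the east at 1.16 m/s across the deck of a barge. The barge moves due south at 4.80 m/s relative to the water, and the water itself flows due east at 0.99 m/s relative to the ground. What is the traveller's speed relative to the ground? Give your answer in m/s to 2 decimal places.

In east/north components (m/s): traveller relative to barge = (1.160, 0.000); barge relative to water = (0.000, -4.800); water relative to ground = (0.990, 0.000).
Sum = (2.150, -4.800) m/s.
Speed = |(2.150, -4.800)| = 5.260 m/s.

5.26 m/s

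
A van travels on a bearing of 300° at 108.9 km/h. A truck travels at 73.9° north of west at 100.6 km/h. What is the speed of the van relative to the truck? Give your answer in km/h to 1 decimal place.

Taking east as x and north as y: van velocity = (-94.310, 54.450) km/h; truck velocity = (-27.898, 96.654) km/h.
Velocity of van relative to truck = (-94.310, 54.450) − (-27.898, 96.654) = (-66.412, -42.204) km/h.
Magnitude = |(-66.412, -42.204)| = 78.688 km/h.

78.7 km/h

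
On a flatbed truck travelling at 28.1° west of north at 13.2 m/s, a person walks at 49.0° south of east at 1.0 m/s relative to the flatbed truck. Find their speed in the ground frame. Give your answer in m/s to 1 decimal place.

12.2 m/s

Taking east as x and north as y: flatbed truck velocity = (-6.217, 11.644) m/s; person velocity relative to flatbed truck = (0.656, -0.755) m/s.
Velocity relative to ground = (-6.217, 11.644) + (0.656, -0.755) = (-5.561, 10.889) m/s.
Speed = |(-5.561, 10.889)| = 12.227 m/s.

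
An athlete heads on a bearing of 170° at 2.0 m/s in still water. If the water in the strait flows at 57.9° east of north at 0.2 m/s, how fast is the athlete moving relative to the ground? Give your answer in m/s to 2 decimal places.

1.93 m/s

Taking east as x and north as y: velocity relative to the water = (0.347, -1.970) m/s; the water relative to ground = (0.169, 0.106) m/s.
Velocity relative to ground = (0.347, -1.970) + (0.169, 0.106) = (0.517, -1.863) m/s.
Speed = |(0.517, -1.863)| = 1.934 m/s.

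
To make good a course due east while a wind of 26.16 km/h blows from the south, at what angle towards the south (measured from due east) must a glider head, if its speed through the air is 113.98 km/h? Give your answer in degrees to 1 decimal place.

The wind pushes perpendicular to the desired track; the heading must have a component into the wind equal to 26.16 km/h: 113.98 sin θ = 26.16.
sin θ = 0.2295, so θ = 13.268°.

13.3°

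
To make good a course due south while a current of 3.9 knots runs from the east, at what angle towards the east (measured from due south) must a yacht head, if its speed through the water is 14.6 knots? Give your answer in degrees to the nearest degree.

15°

The current pushes perpendicular to the desired track; the heading must have a component into the current equal to 3.9 knots: 14.6 sin θ = 3.9.
sin θ = 0.2671, so θ = 15.493°.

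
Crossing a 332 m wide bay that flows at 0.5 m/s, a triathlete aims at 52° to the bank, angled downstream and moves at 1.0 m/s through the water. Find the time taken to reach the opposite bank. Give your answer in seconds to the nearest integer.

The component of the triathlete's velocity perpendicular to the bank is 1.0 × sin 52° = 0.788 m/s.
The flow acts along the bank and has no component across it.
Time = 332 / 0.788 = 421.314 s.

421 s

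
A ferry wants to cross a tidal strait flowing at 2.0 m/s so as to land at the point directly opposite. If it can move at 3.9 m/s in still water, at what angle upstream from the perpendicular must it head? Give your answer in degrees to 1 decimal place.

To cancel the current, the upstream component of the ferry's velocity must equal the flow: 3.9 sin θ = 2.0.
sin θ = 2.0 / 3.9 = 0.5128.
θ = arcsin(0.5128) = 30.852°.

30.9°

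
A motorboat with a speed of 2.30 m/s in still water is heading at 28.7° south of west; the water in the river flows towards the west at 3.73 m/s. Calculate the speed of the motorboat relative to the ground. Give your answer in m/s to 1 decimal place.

5.9 m/s

Taking east as x and north as y: velocity relative to the water = (-2.017, -1.105) m/s; the water relative to ground = (-3.730, 0.000) m/s.
Velocity relative to ground = (-2.017, -1.105) + (-3.730, 0.000) = (-5.747, -1.105) m/s.
Speed = |(-5.747, -1.105)| = 5.853 m/s.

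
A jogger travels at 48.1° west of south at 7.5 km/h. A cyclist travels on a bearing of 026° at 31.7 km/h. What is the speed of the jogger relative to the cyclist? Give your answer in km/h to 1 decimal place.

38.8 km/h

Taking east as x and north as y: jogger velocity = (-5.582, -5.009) km/h; cyclist velocity = (13.896, 28.492) km/h.
Velocity of jogger relative to cyclist = (-5.582, -5.009) − (13.896, 28.492) = (-19.479, -33.501) km/h.
Magnitude = |(-19.479, -33.501)| = 38.752 km/h.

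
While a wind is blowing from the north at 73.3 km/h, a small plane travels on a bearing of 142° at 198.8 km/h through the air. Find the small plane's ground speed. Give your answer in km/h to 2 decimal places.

260.50 km/h

Taking east as x and north as y: velocity relative to the air = (122.394, -156.657) km/h; the air relative to ground = (0.000, -73.300) km/h.
Velocity relative to ground = (122.394, -156.657) + (0.000, -73.300) = (122.394, -229.957) km/h.
Speed = |(122.394, -229.957)| = 260.500 km/h.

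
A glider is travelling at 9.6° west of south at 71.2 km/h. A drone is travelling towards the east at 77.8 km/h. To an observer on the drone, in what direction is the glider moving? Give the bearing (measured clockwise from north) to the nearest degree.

Taking east as x and north as y: glider velocity = (-11.874, -70.203) km/h; drone velocity = (77.800, 0.000) km/h.
Velocity of glider relative to drone = (-11.874, -70.203) − (77.800, 0.000) = (-89.674, -70.203) km/h.
Bearing = atan2(-89.67, -70.20) = 231.94° clockwise from north.

232°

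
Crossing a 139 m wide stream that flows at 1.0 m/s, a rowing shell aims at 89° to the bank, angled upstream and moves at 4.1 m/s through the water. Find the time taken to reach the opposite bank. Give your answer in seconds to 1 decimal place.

33.9 s

The component of the rowing shell's velocity perpendicular to the bank is 4.1 × sin 89° = 4.099 m/s.
The flow acts along the bank and has no component across it.
Time = 139 / 4.099 = 33.908 s.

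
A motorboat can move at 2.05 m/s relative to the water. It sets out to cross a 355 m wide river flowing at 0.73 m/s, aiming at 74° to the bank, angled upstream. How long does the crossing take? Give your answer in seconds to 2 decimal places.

The component of the motorboat's velocity perpendicular to the bank is 2.05 × sin 74° = 1.971 m/s.
The current is parallel to the bank, so it does not affect the crossing time.
Time = 355 / 1.971 = 180.149 s.

180.15 s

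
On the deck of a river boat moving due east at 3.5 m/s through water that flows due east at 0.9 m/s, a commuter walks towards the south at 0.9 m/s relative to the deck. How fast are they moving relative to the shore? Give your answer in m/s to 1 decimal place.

In east/north components (m/s): commuter relative to river boat = (0.000, -0.900); river boat relative to water = (3.500, 0.000); water relative to ground = (0.900, 0.000).
Sum = (4.400, -0.900) m/s.
Speed = |(4.400, -0.900)| = 4.491 m/s.

4.5 m/s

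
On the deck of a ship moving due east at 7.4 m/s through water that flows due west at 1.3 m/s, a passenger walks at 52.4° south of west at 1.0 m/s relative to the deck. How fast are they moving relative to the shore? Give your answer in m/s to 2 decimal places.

In east/north components (m/s): passenger relative to ship = (-0.610, -0.792); ship relative to water = (7.400, 0.000); water relative to ground = (-1.300, 0.000).
Sum = (5.490, -0.792) m/s.
Speed = |(5.490, -0.792)| = 5.547 m/s.

5.55 m/s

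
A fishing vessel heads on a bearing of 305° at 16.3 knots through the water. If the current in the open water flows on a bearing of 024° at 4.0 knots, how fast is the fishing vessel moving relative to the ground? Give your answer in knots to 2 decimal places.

17.51 knots

Taking east as x and north as y: velocity relative to the water = (-13.352, 9.349) knots; the water relative to ground = (1.627, 3.654) knots.
Velocity relative to ground = (-13.352, 9.349) + (1.627, 3.654) = (-11.725, 13.003) knots.
Speed = |(-11.725, 13.003)| = 17.509 knots.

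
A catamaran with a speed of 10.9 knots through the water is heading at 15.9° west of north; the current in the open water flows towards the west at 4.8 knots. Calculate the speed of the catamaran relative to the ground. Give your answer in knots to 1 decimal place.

Taking east as x and north as y: velocity relative to the water = (-2.986, 10.483) knots; the water relative to ground = (-4.800, 0.000) knots.
Velocity relative to ground = (-2.986, 10.483) + (-4.800, 0.000) = (-7.786, 10.483) knots.
Speed = |(-7.786, 10.483)| = 13.058 knots.

13.1 knots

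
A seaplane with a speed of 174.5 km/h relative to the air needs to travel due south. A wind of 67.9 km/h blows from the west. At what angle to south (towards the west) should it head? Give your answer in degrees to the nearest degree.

23°

The wind pushes perpendicular to the desired track; the heading must have a component into the wind equal to 67.9 km/h: 174.5 sin θ = 67.9.
sin θ = 0.3891, so θ = 22.899°.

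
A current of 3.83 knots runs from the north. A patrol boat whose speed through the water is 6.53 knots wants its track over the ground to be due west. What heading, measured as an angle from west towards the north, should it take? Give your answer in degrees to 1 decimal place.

35.9°

The current pushes perpendicular to the desired track; the heading must have a component into the current equal to 3.83 knots: 6.53 sin θ = 3.83.
sin θ = 0.5865, so θ = 35.911°.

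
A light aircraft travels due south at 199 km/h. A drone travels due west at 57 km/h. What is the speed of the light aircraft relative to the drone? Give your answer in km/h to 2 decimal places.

207.00 km/h

Taking east as x and north as y: light aircraft velocity = (0.000, -199.000) km/h; drone velocity = (-57.000, 0.000) km/h.
Velocity of light aircraft relative to drone = (0.000, -199.000) − (-57.000, 0.000) = (57.000, -199.000) km/h.
Magnitude = |(57.000, -199.000)| = 207.002 km/h.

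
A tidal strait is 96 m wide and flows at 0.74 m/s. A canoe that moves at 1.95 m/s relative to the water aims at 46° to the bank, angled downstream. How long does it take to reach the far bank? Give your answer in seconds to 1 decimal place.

68.4 s

The component of the canoe's velocity perpendicular to the bank is 1.95 × sin 46° = 1.403 m/s.
Only the cross-stream component determines the crossing time; the current contributes nothing perpendicular to the bank.
Time = 96 / 1.403 = 68.439 s.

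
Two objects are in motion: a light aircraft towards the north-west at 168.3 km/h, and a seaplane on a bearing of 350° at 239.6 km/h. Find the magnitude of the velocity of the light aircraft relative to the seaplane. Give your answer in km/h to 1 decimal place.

Taking east as x and north as y: light aircraft velocity = (-119.006, 119.006) km/h; seaplane velocity = (-41.606, 235.960) km/h.
Velocity of light aircraft relative to seaplane = (-119.006, 119.006) − (-41.606, 235.960) = (-77.400, -116.954) km/h.
Magnitude = |(-77.400, -116.954)| = 140.246 km/h.

140.2 km/h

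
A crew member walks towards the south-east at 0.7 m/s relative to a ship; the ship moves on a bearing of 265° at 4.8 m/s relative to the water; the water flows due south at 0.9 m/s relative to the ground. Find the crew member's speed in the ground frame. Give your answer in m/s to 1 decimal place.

4.7 m/s

In east/north components (m/s): crew member relative to ship = (0.495, -0.495); ship relative to water = (-4.782, -0.418); water relative to ground = (0.000, -0.900).
Sum = (-4.287, -1.813) m/s.
Speed = |(-4.287, -1.813)| = 4.655 m/s.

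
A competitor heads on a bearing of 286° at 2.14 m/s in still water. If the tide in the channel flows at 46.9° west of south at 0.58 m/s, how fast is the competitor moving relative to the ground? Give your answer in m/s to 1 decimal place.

Taking east as x and north as y: velocity relative to the water = (-2.057, 0.590) m/s; the water relative to ground = (-0.423, -0.396) m/s.
Velocity relative to ground = (-2.057, 0.590) + (-0.423, -0.396) = (-2.481, 0.194) m/s.
Speed = |(-2.481, 0.194)| = 2.488 m/s.

2.5 m/s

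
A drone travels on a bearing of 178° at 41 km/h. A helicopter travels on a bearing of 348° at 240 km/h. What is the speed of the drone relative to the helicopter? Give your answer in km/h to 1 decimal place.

280.5 km/h

Taking east as x and north as y: drone velocity = (1.431, -40.975) km/h; helicopter velocity = (-49.899, 234.755) km/h.
Velocity of drone relative to helicopter = (1.431, -40.975) − (-49.899, 234.755) = (51.330, -275.730) km/h.
Magnitude = |(51.330, -275.730)| = 280.467 km/h.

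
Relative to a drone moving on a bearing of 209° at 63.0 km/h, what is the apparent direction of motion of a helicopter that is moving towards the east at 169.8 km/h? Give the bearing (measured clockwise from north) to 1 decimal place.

Taking east as x and north as y: helicopter velocity = (169.800, 0.000) km/h; drone velocity = (-30.543, -55.101) km/h.
Velocity of helicopter relative to drone = (169.800, 0.000) − (-30.543, -55.101) = (200.343, 55.101) km/h.
Bearing = atan2(200.34, 55.10) = 74.62° clockwise from north.

074.6°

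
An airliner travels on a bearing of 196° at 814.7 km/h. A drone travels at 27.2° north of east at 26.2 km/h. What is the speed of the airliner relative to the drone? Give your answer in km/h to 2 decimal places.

Taking east as x and north as y: airliner velocity = (-224.562, -783.140) km/h; drone velocity = (23.303, 11.976) km/h.
Velocity of airliner relative to drone = (-224.562, -783.140) − (23.303, 11.976) = (-247.864, -795.116) km/h.
Magnitude = |(-247.864, -795.116)| = 832.854 km/h.

832.85 km/h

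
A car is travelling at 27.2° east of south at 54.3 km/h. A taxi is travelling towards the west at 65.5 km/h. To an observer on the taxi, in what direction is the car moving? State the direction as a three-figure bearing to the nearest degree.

118°

Taking east as x and north as y: car velocity = (24.820, -48.295) km/h; taxi velocity = (-65.500, 0.000) km/h.
Velocity of car relative to taxi = (24.820, -48.295) − (-65.500, 0.000) = (90.320, -48.295) km/h.
Bearing = atan2(90.32, -48.30) = 118.13° clockwise from north.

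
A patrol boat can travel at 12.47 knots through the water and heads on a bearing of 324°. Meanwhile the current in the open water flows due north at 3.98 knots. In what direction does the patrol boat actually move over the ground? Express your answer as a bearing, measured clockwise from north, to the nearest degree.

332°

Taking east as x and north as y: velocity relative to the water = (-7.330, 10.088) knots; the water relative to ground = (0.000, 3.980) knots.
Velocity relative to ground = (-7.330, 10.088) + (0.000, 3.980) = (-7.330, 14.068) knots.
Bearing = atan2(-7.33, 14.07) = 332.48° clockwise from north.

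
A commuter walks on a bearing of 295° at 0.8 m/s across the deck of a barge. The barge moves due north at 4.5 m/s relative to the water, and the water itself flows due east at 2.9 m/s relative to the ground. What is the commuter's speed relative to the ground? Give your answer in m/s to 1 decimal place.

In east/north components (m/s): commuter relative to barge = (-0.725, 0.338); barge relative to water = (0.000, 4.500); water relative to ground = (2.900, 0.000).
Sum = (2.175, 4.838) m/s.
Speed = |(2.175, 4.838)| = 5.304 m/s.

5.3 m/s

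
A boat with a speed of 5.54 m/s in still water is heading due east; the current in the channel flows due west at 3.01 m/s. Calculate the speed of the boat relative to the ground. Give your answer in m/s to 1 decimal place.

Taking east as x and north as y: velocity relative to the water = (5.540, 0.000) m/s; the water relative to ground = (-3.010, 0.000) m/s.
Velocity relative to ground = (5.540, 0.000) + (-3.010, 0.000) = (2.530, 0.000) m/s.
Speed = |(2.530, 0.000)| = 2.530 m/s.

2.5 m/s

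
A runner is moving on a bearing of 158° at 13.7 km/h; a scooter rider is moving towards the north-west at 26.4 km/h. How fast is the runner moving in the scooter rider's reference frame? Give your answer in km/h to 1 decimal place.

Taking east as x and north as y: runner velocity = (5.132, -12.702) km/h; scooter rider velocity = (-18.668, 18.668) km/h.
Velocity of runner relative to scooter rider = (5.132, -12.702) − (-18.668, 18.668) = (23.800, -31.370) km/h.
Magnitude = |(23.800, -31.370)| = 39.376 km/h.

39.4 km/h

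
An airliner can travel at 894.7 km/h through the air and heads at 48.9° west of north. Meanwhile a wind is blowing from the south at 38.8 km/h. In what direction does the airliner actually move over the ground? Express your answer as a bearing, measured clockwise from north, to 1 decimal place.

Taking east as x and north as y: velocity relative to the air = (-674.213, 588.154) km/h; the air relative to ground = (0.000, 38.800) km/h.
Velocity relative to ground = (-674.213, 588.154) + (0.000, 38.800) = (-674.213, 626.954) km/h.
Bearing = atan2(-674.21, 626.95) = 312.92° clockwise from north.

312.9°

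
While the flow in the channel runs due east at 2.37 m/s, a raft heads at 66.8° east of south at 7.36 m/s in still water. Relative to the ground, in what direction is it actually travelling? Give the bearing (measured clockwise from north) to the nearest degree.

Taking east as x and north as y: velocity relative to the water = (6.765, -2.899) m/s; the water relative to ground = (2.370, 0.000) m/s.
Velocity relative to ground = (6.765, -2.899) + (2.370, 0.000) = (9.135, -2.899) m/s.
Bearing = atan2(9.13, -2.90) = 107.61° clockwise from north.

108°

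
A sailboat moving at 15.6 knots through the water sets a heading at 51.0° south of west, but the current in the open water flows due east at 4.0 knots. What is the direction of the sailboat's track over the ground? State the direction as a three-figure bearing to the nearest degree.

Taking east as x and north as y: velocity relative to the water = (-9.817, -12.123) knots; the water relative to ground = (4.000, 0.000) knots.
Velocity relative to ground = (-9.817, -12.123) + (4.000, 0.000) = (-5.817, -12.123) knots.
Bearing = atan2(-5.82, -12.12) = 205.63° clockwise from north.

206°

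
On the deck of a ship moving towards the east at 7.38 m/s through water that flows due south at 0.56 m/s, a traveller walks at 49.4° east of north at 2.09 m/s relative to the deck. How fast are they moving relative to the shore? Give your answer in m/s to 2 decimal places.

In east/north components (m/s): traveller relative to ship = (1.587, 1.360); ship relative to water = (7.380, 0.000); water relative to ground = (0.000, -0.560).
Sum = (8.967, 0.800) m/s.
Speed = |(8.967, 0.800)| = 9.003 m/s.

9.00 m/s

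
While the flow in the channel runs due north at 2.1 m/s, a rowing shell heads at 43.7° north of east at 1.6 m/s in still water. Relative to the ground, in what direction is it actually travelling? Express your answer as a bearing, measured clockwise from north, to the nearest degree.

Taking east as x and north as y: velocity relative to the water = (1.157, 1.105) m/s; the water relative to ground = (0.000, 2.100) m/s.
Velocity relative to ground = (1.157, 1.105) + (0.000, 2.100) = (1.157, 3.205) m/s.
Bearing = atan2(1.16, 3.21) = 19.84° clockwise from north.

020°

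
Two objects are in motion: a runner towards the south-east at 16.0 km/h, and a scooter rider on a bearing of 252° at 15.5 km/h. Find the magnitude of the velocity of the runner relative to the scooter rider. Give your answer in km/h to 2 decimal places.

Taking east as x and north as y: runner velocity = (11.314, -11.314) km/h; scooter rider velocity = (-14.741, -4.790) km/h.
Velocity of runner relative to scooter rider = (11.314, -11.314) − (-14.741, -4.790) = (26.055, -6.524) km/h.
Magnitude = |(26.055, -6.524)| = 26.859 km/h.

26.86 km/h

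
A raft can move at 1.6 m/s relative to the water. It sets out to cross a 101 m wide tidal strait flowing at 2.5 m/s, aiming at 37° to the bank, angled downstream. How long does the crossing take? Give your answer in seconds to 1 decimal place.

The component of the raft's velocity perpendicular to the bank is 1.6 × sin 37° = 0.963 m/s.
The flow acts along the bank and has no component across it.
Time = 101 / 0.963 = 104.891 s.

104.9 s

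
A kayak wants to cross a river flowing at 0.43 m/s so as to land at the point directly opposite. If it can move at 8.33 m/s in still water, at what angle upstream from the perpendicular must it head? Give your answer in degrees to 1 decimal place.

To cancel the current, the upstream component of the kayak's velocity must equal the flow: 8.33 sin θ = 0.43.
sin θ = 0.43 / 8.33 = 0.0516.
θ = arcsin(0.0516) = 2.959°.

3.0°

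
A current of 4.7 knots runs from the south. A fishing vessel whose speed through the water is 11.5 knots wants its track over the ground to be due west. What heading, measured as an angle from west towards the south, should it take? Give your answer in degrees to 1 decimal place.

The current pushes perpendicular to the desired track; the heading must have a component into the current equal to 4.7 knots: 11.5 sin θ = 4.7.
sin θ = 0.4087, so θ = 24.123°.

24.1°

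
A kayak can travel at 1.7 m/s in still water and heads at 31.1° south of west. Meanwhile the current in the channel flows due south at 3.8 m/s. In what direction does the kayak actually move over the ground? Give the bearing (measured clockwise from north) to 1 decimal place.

197.3°

Taking east as x and north as y: velocity relative to the water = (-1.456, -0.878) m/s; the water relative to ground = (0.000, -3.800) m/s.
Velocity relative to ground = (-1.456, -0.878) + (0.000, -3.800) = (-1.456, -4.678) m/s.
Bearing = atan2(-1.46, -4.68) = 197.28° clockwise from north.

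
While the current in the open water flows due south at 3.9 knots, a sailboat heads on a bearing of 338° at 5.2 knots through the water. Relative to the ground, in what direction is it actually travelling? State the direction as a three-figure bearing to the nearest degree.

Taking east as x and north as y: velocity relative to the water = (-1.948, 4.821) knots; the water relative to ground = (0.000, -3.900) knots.
Velocity relative to ground = (-1.948, 4.821) + (0.000, -3.900) = (-1.948, 0.921) knots.
Bearing = atan2(-1.95, 0.92) = 295.31° clockwise from north.

295°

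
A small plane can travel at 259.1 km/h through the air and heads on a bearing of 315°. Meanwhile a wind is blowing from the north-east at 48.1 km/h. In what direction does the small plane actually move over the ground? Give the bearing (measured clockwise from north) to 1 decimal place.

Taking east as x and north as y: velocity relative to the air = (-183.211, 183.211) km/h; the air relative to ground = (-34.012, -34.012) km/h.
Velocity relative to ground = (-183.211, 183.211) + (-34.012, -34.012) = (-217.223, 149.200) km/h.
Bearing = atan2(-217.22, 149.20) = 304.48° clockwise from north.

304.5°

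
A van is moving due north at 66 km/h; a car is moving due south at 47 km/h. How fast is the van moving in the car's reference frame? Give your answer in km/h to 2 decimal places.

Taking east as x and north as y: van velocity = (0.000, 66.000) km/h; car velocity = (0.000, -47.000) km/h.
Velocity of van relative to car = (0.000, 66.000) − (0.000, -47.000) = (0.000, 113.000) km/h.
Magnitude = |(0.000, 113.000)| = 113.000 km/h.

113.00 km/h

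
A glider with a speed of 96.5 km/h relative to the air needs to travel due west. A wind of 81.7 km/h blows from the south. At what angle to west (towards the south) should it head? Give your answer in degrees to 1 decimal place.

57.8°

The wind pushes perpendicular to the desired track; the heading must have a component into the wind equal to 81.7 km/h: 96.5 sin θ = 81.7.
sin θ = 0.8466, so θ = 57.847°.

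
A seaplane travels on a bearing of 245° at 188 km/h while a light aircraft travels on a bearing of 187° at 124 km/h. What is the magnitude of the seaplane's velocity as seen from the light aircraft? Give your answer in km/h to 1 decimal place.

Taking east as x and north as y: seaplane velocity = (-170.386, -79.452) km/h; light aircraft velocity = (-15.112, -123.076) km/h.
Velocity of seaplane relative to light aircraft = (-170.386, -79.452) − (-15.112, -123.076) = (-155.274, 43.623) km/h.
Magnitude = |(-155.274, 43.623)| = 161.286 km/h.

161.3 km/h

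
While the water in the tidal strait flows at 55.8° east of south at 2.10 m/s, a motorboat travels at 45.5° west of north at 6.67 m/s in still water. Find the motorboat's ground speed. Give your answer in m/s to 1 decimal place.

Taking east as x and north as y: velocity relative to the water = (-4.757, 4.675) m/s; the water relative to ground = (1.737, -1.180) m/s.
Velocity relative to ground = (-4.757, 4.675) + (1.737, -1.180) = (-3.021, 3.495) m/s.
Speed = |(-3.021, 3.495)| = 4.619 m/s.

4.6 m/s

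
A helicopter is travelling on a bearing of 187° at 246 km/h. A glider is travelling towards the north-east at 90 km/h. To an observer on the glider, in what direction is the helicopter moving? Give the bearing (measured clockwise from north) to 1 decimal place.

196.9°

Taking east as x and north as y: helicopter velocity = (-29.980, -244.166) km/h; glider velocity = (63.640, 63.640) km/h.
Velocity of helicopter relative to glider = (-29.980, -244.166) − (63.640, 63.640) = (-93.619, -307.806) km/h.
Bearing = atan2(-93.62, -307.81) = 196.92° clockwise from north.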